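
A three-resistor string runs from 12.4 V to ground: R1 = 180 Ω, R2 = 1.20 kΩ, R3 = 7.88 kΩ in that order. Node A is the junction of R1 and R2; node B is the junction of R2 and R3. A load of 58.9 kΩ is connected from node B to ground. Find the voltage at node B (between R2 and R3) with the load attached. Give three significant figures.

At node B, R3 is in parallel with the load: R3‖R_L = 6950 Ω.
Below node A the resistance is R2 + (R3‖R_L) = 8150 Ω, so V_A = 12.4 × 8150/8330 = 12.13 V.
Then V_B = V_A × (R3‖R_L)/(R2 + R3‖R_L) = 12.13 × 6950/8150 = 10.3 V.

V ≈ 10.3 V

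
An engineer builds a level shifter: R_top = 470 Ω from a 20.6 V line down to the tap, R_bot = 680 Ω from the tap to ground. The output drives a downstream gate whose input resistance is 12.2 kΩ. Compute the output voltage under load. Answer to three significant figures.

V_out ≈ 11.9 V

The load sits in parallel with R_bot: R_bot‖R_L = (680 × 12200) / (680 + 12200) = 644.1 Ω.
V_out = 20.6 × 644.1 / (470 + 644.1) = 20.6 × 644.1/1114 = 11.9 V.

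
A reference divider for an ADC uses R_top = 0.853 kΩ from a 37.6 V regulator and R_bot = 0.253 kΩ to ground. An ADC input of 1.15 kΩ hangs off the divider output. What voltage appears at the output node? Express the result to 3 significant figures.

The load sits in parallel with R_bot: R_bot‖R_L = (253 × 1150) / (253 + 1150) = 207.4 Ω.
V_out = 37.6 × 207.4 / (853 + 207.4) = 37.6 × 207.4/1060 = 7.35 V.

V_out ≈ 7.35 V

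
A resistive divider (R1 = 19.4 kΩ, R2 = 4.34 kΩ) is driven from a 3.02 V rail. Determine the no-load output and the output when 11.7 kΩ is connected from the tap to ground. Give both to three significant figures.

Unloaded: 0.552 V; loaded: 0.424 V

Open-circuit: V = 3.02 × 4.34/(19.4 + 4.34) = 0.552 V.
With the load, R2 becomes R2‖R_L = 3.166 kΩ, so V = 3.02 × 3.166/22.57 = 0.424 V.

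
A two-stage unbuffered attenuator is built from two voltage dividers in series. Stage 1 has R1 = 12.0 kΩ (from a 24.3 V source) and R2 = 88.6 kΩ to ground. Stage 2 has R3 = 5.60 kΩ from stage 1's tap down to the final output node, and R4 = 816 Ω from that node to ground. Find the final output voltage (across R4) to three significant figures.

V_out ≈ 1.03 V

Stage 2 presents R3+R4 = 6416 Ω as a load on stage 1's tap.
Stage 1's lower leg becomes R2‖(R3+R4) = 5983 Ω, so V_mid = 24.3 × 5983/17980 = 8.084 V.
Stage 2 is itself unloaded: V_out = V_mid × R4/(R3+R4) = 8.084 × 816/6416 = 1.03 V.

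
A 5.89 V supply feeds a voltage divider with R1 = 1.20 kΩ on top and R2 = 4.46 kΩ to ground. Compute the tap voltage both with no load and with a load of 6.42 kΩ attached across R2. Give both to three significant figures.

Open-circuit: V = 5.89 × 4.46/(1.20 + 4.46) = 4.64 V.
With the load, R2 becomes R2‖R_L = 2.632 kΩ, so V = 5.89 × 2.632/3.832 = 4.05 V.

Unloaded: 4.64 V; loaded: 4.05 V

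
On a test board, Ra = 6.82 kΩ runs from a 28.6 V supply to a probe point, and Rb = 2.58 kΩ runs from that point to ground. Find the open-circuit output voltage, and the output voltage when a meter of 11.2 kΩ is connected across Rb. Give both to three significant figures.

Unloaded: 7.85 V; loaded: 6.73 V

Open-circuit: V = 28.6 × 2.58/(6.82 + 2.58) = 7.85 V.
With the load, Rb becomes Rb‖R_L = 2.097 kΩ, so V = 28.6 × 2.097/8.917 = 6.73 V.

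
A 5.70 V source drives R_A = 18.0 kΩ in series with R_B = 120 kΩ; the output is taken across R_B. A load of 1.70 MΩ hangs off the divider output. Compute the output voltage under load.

V_out ≈ 4.91 V

The load sits in parallel with R_B: R_B‖R_L = (120 × 1700) / (120 + 1700) = 112.1 kΩ.
V_out = 5.70 × 112.1 / (18.0 + 112.1) = 5.70 × 112.1/130.1 = 4.91 V.
(Unloaded it would have been 4.96 V.)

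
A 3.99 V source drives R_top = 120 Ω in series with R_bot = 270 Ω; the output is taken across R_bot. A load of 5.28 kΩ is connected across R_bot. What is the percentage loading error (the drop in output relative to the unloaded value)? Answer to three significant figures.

The divider's output (Thévenin) resistance is R_top‖R_bot = 83.08 Ω.
Fractional drop under load = R_th/(R_th + R_L) = 83.08 / (83.08 + 5280) = 0.01549.
So the output falls by 1.55 %.

1.55 %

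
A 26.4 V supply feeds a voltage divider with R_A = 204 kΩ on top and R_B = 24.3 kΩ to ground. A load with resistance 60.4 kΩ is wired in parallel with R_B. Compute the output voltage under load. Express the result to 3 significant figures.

The load sits in parallel with R_B: R_B‖R_L = (24.3 × 60.4) / (24.3 + 60.4) = 17.33 kΩ.
V_out = 26.4 × 17.33 / (204 + 17.33) = 26.4 × 17.33/221.3 = 2.07 V.
(Unloaded it would have been 2.81 V.)

V_out ≈ 2.07 V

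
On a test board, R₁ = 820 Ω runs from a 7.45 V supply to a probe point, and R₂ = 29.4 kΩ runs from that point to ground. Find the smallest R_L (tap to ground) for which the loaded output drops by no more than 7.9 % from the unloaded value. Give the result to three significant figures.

R_L(min) ≈ 9.30 kΩ

Output resistance R_th = R₁‖R₂ = (820 × 29400)/30220 = 797.7 Ω.
The fractional drop is R_th/(R_th + R_L); requiring this ≤ 0.0790 gives R_L ≥ R_th(1/0.0790 − 1) = 797.7 × 11.66 = 9.30 kΩ.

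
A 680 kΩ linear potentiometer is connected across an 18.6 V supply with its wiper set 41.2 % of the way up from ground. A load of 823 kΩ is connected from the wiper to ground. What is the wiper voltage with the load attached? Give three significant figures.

The wiper splits the pot into (1−α)R = 399.8 kΩ above and αR = 280.2 kΩ below.
Lower section ‖ load = 209.0 kΩ.
V_wiper = 18.6 × 209.0/(399.8 + 209.0) = 6.39 V.

V ≈ 6.39 V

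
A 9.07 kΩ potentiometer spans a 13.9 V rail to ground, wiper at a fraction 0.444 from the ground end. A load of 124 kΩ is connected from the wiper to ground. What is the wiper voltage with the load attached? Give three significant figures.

The wiper splits the pot into (1−α)R = 5.043 kΩ above and αR = 4.027 kΩ below.
Lower section ‖ load = 3.900 kΩ.
V_wiper = 13.9 × 3.900/(5.043 + 3.900) = 6.06 V.

V ≈ 6.06 V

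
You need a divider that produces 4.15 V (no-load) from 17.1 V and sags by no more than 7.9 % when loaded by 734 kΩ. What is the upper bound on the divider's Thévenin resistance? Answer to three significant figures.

Loading drop = R_th/(R_th + R_L) ≤ 0.0790, so R_th ≤ R_L · ε/(1−ε) = 734 kΩ × 0.0790/0.9210 = 63.0 kΩ.

R_th ≤ 63.0 kΩ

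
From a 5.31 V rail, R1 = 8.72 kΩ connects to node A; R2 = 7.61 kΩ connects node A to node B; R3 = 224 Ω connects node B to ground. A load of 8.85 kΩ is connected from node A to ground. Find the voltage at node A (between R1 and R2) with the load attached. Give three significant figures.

V ≈ 1.71 V

Below node A the series string R2+R3 = 7834 Ω sits in parallel with the 8850 Ω load: 4156 Ω.
V_A = 5.31 × 4156/(8720 + 4156) = 1.71 V.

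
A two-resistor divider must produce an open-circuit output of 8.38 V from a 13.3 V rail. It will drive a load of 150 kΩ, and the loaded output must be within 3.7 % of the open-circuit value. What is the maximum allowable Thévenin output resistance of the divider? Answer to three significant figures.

R_th ≤ 5.76 kΩ

Loading drop = R_th/(R_th + R_L) ≤ 0.0370, so R_th ≤ R_L · ε/(1−ε) = 150 kΩ × 0.0370/0.9630 = 5.76 kΩ.
(Any R1, R2 with R2/(R1+R2) = 0.630 and R1‖R2 ≤ 5.76 kΩ will meet the spec.)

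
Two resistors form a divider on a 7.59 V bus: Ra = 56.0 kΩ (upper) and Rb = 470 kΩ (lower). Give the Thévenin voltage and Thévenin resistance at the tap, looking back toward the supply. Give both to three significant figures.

V_th = 6.78 V, R_th = 50.0 kΩ

V_th is the open-circuit tap voltage: 7.59 × 470/(56.0 + 470) = 6.78 V.
With the supply zeroed, Ra and Rb appear in parallel from the tap: R_th = Ra‖Rb = (56.0 × 470)/526.0 = 50.0 kΩ.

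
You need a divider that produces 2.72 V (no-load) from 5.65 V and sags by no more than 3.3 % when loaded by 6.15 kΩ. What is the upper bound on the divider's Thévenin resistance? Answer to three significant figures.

R_th ≤ 210 Ω

Loading drop = R_th/(R_th + R_L) ≤ 0.0330, so R_th ≤ R_L · ε/(1−ε) = 6.15 kΩ × 0.0330/0.9670 = 210 Ω.
(Any R1, R2 with R2/(R1+R2) = 0.481 and R1‖R2 ≤ 210 Ω will meet the spec.)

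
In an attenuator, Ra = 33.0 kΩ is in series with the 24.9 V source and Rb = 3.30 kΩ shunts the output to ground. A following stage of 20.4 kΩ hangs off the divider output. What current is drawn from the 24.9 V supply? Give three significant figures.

I ≈ 0.695 mA

Rb‖R_L = 2.841 kΩ, so the source sees Ra + Rb‖R_L = 35.84 kΩ.
I = 24.9 V / 35.84 kΩ = 0.695 mA.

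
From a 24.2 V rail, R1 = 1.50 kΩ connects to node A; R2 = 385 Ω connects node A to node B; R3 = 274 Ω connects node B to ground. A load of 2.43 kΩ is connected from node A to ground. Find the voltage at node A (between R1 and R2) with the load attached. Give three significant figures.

Below node A the series string R2+R3 = 659.0 Ω sits in parallel with the 2430 Ω load: 518.4 Ω.
V_A = 24.2 × 518.4/(1500 + 518.4) = 6.22 V.

V ≈ 6.22 V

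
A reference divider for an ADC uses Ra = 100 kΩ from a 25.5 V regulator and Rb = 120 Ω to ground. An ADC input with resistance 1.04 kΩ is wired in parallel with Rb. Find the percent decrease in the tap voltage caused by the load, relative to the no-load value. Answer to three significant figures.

The divider's output (Thévenin) resistance is Ra‖Rb = 119.9 Ω.
Fractional drop under load = R_th/(R_th + R_L) = 119.9 / (119.9 + 1040) = 0.1033.
So the output falls by 10.3 %.

10.3 %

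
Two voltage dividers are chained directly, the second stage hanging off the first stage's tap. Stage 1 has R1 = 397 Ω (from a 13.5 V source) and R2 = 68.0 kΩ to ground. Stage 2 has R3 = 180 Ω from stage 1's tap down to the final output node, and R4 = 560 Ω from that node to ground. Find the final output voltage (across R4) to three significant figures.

V_out ≈ 6.62 V

Stage 2 presents R3+R4 = 740.0 Ω as a load on stage 1's tap.
Stage 1's lower leg becomes R2‖(R3+R4) = 732.0 Ω, so V_mid = 13.5 × 732.0/1129 = 8.753 V.
Stage 2 is itself unloaded: V_out = V_mid × R4/(R3+R4) = 8.753 × 560/740.0 = 6.62 V.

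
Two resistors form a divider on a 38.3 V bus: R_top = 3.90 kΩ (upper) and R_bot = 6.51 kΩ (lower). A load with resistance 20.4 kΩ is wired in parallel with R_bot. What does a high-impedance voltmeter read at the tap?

The load sits in parallel with R_bot: R_bot‖R_L = (6.51 × 20.4) / (6.51 + 20.4) = 4.935 kΩ.
V_out = 38.3 × 4.935 / (3.90 + 4.935) = 38.3 × 4.935/8.835 = 21.4 V.
(Unloaded it would have been 24.0 V.)

V_out ≈ 21.4 V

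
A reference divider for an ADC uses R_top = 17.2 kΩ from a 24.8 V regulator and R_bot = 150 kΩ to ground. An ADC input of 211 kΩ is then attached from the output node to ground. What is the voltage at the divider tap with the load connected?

The load sits in parallel with R_bot: R_bot‖R_L = (150 × 211) / (150 + 211) = 87.67 kΩ.
V_out = 24.8 × 87.67 / (17.2 + 87.67) = 24.8 × 87.67/104.9 = 20.7 V.

V_out ≈ 20.7 V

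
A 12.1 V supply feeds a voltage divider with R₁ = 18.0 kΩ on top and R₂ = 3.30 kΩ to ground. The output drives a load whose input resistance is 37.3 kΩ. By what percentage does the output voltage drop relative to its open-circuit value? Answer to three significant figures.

The divider's output (Thévenin) resistance is R₁‖R₂ = 2.789 kΩ.
Fractional drop under load = R_th/(R_th + R_L) = 2.789 / (2.789 + 37.3) = 0.06956.
So the output falls by 6.96 %.

6.96 %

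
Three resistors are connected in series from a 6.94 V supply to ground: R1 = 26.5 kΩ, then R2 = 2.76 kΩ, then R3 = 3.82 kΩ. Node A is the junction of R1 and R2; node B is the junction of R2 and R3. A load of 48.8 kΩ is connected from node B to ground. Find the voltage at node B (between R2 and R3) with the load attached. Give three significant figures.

At node B, R3 is in parallel with the load: R3‖R_L = 3.543 kΩ.
Below node A the resistance is R2 + (R3‖R_L) = 6.303 kΩ, so V_A = 6.94 × 6.303/32.80 = 1.333 V.
Then V_B = V_A × (R3‖R_L)/(R2 + R3‖R_L) = 1.333 × 3.543/6.303 = 0.750 V.

V ≈ 0.750 V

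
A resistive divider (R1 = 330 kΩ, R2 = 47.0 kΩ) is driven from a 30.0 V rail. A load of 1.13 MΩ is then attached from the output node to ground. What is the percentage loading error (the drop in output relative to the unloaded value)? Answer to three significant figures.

The divider's output (Thévenin) resistance is R1‖R2 = 41.14 kΩ.
Fractional drop under load = R_th/(R_th + R_L) = 41.14 / (41.14 + 1130) = 0.03513.
So the output falls by 3.51 %.

3.51 %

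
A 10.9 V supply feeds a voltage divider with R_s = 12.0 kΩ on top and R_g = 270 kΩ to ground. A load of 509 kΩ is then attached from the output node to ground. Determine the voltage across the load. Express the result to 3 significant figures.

V_out ≈ 10.2 V

The load sits in parallel with R_g: R_g‖R_L = (270 × 509) / (270 + 509) = 176.4 kΩ.
V_out = 10.9 × 176.4 / (12.0 + 176.4) = 10.9 × 176.4/188.4 = 10.2 V.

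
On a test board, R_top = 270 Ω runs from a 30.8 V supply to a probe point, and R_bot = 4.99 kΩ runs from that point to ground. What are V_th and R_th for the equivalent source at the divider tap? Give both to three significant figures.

V_th = 29.2 V, R_th = 256 Ω

V_th is the open-circuit tap voltage: 30.8 × 4990/(270 + 4990) = 29.2 V.
With the supply zeroed, R_top and R_bot appear in parallel from the tap: R_th = R_top‖R_bot = (270 × 4990)/5260 = 256 Ω.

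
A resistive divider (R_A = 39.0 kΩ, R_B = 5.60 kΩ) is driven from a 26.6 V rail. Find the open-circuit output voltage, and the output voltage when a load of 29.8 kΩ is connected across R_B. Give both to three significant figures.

Open-circuit: V = 26.6 × 5.60/(39.0 + 5.60) = 3.34 V.
With the load, R_B becomes R_B‖R_L = 4.714 kΩ, so V = 26.6 × 4.714/43.71 = 2.87 V.

Unloaded: 3.34 V; loaded: 2.87 V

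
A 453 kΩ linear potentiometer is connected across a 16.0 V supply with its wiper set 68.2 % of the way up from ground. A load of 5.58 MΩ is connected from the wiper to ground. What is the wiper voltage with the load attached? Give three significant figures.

The wiper splits the pot into (1−α)R = 144.1 kΩ above and αR = 308.9 kΩ below.
Lower section ‖ load = 292.7 kΩ.
V_wiper = 16.0 × 292.7/(144.1 + 292.7) = 10.7 V.

V ≈ 10.7 V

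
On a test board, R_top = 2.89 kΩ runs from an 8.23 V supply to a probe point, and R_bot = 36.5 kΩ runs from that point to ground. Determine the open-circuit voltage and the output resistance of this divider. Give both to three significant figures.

V_th = 7.63 V, R_th = 2.68 kΩ

V_th is the open-circuit tap voltage: 8.23 × 36.5/(2.89 + 36.5) = 7.63 V.
With the supply zeroed, R_top and R_bot appear in parallel from the tap: R_th = R_top‖R_bot = (2.89 × 36.5)/39.39 = 2.68 kΩ.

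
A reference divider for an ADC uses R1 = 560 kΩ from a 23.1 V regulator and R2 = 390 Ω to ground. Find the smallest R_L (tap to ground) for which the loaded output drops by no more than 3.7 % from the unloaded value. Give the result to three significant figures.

Output resistance R_th = R1‖R2 = (560000 × 390)/560400 = 389.7 Ω.
The fractional drop is R_th/(R_th + R_L); requiring this ≤ 0.0370 gives R_L ≥ R_th(1/0.0370 − 1) = 389.7 × 26.03 = 10.1 kΩ.

R_L(min) ≈ 10.1 kΩ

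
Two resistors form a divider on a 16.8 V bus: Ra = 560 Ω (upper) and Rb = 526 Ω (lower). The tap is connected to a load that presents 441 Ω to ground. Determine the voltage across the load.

The load sits in parallel with Rb: Rb‖R_L = (526 × 441) / (526 + 441) = 239.9 Ω.
V_out = 16.8 × 239.9 / (560 + 239.9) = 16.8 × 239.9/799.9 = 5.04 V.

V_out ≈ 5.04 V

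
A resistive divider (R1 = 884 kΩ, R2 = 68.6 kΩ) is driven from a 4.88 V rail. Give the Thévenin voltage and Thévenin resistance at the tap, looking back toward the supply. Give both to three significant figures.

V_th is the open-circuit tap voltage: 4.88 × 68.6/(884 + 68.6) = 0.351 V.
With the supply zeroed, R1 and R2 appear in parallel from the tap: R_th = R1‖R2 = (884 × 68.6)/952.6 = 63.7 kΩ.

V_th = 0.351 V, R_th = 63.7 kΩ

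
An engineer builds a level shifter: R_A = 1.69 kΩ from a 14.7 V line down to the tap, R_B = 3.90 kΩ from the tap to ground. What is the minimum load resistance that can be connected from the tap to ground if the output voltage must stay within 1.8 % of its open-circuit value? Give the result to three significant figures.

Output resistance R_th = R_A‖R_B = (1.69 × 3.90)/5.590 = 1.179 kΩ.
The fractional drop is R_th/(R_th + R_L); requiring this ≤ 0.0180 gives R_L ≥ R_th(1/0.0180 − 1) = 1.179 × 54.56 = 64.3 kΩ.

R_L(min) ≈ 64.3 kΩ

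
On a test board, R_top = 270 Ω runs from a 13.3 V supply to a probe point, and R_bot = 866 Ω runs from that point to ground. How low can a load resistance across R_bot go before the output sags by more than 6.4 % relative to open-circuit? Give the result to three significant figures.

Output resistance R_th = R_top‖R_bot = (270 × 866)/1136 = 205.8 Ω.
The fractional drop is R_th/(R_th + R_L); requiring this ≤ 0.0640 gives R_L ≥ R_th(1/0.0640 − 1) = 205.8 × 14.62 = 3.01 kΩ.

R_L(min) ≈ 3.01 kΩ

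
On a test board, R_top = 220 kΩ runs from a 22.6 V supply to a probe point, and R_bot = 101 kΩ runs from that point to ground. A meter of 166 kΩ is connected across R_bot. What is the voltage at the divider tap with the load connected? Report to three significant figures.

The load sits in parallel with R_bot: R_bot‖R_L = (101 × 166) / (101 + 166) = 62.79 kΩ.
V_out = 22.6 × 62.79 / (220 + 62.79) = 22.6 × 62.79/282.8 = 5.02 V.
(Unloaded it would have been 7.11 V.)

V_out ≈ 5.02 V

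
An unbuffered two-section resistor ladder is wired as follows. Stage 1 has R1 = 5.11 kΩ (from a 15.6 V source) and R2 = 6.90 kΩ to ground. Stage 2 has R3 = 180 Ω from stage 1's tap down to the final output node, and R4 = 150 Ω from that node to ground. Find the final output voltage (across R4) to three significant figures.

V_out ≈ 0.412 V

Stage 2 presents R3+R4 = 330.0 Ω as a load on stage 1's tap.
Stage 1's lower leg becomes R2‖(R3+R4) = 314.9 Ω, so V_mid = 15.6 × 314.9/5425 = 0.9056 V.
Stage 2 is itself unloaded: V_out = V_mid × R4/(R3+R4) = 0.9056 × 150/330.0 = 0.412 V.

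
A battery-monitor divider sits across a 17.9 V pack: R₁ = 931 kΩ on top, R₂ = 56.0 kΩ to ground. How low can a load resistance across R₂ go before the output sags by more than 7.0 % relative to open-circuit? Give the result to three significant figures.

R_L(min) ≈ 702 kΩ

Output resistance R_th = R₁‖R₂ = (931 × 56.0)/987.0 = 52.82 kΩ.
The fractional drop is R_th/(R_th + R_L); requiring this ≤ 0.0700 gives R_L ≥ R_th(1/0.0700 − 1) = 52.82 × 13.29 = 702 kΩ.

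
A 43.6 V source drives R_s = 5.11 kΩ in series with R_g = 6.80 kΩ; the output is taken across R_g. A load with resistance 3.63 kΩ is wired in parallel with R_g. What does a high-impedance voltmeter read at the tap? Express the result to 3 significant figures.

The load sits in parallel with R_g: R_g‖R_L = (6.80 × 3.63) / (6.80 + 3.63) = 2.367 kΩ.
V_out = 43.6 × 2.367 / (5.11 + 2.367) = 43.6 × 2.367/7.477 = 13.8 V.
(Unloaded it would have been 24.9 V.)

V_out ≈ 13.8 V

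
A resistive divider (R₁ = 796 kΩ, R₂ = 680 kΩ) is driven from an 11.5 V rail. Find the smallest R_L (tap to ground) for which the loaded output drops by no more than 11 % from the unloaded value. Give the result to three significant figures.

R_L(min) ≈ 2.97 MΩ

Output resistance R_th = R₁‖R₂ = (796 × 680)/1476 = 366.7 kΩ.
The fractional drop is R_th/(R_th + R_L); requiring this ≤ 0.110 gives R_L ≥ R_th(1/0.110 − 1) = 366.7 × 8.091 = 2.97 MΩ.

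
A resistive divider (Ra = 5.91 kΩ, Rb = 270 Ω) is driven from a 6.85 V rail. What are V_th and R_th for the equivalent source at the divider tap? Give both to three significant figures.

V_th = 0.299 V, R_th = 258 Ω

V_th is the open-circuit tap voltage: 6.85 × 270/(5910 + 270) = 0.299 V.
With the supply zeroed, Ra and Rb appear in parallel from the tap: R_th = Ra‖Rb = (5910 × 270)/6180 = 258 Ω.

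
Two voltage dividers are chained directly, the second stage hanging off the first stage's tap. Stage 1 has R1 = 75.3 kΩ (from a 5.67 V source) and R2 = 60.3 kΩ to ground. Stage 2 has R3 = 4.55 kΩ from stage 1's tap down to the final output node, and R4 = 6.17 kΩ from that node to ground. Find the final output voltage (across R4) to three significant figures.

Stage 2 presents R3+R4 = 10.72 kΩ as a load on stage 1's tap.
Stage 1's lower leg becomes R2‖(R3+R4) = 9.102 kΩ, so V_mid = 5.67 × 9.102/84.40 = 0.6115 V.
Stage 2 is itself unloaded: V_out = V_mid × R4/(R3+R4) = 0.6115 × 6.17/10.72 = 0.352 V.

V_out ≈ 0.352 V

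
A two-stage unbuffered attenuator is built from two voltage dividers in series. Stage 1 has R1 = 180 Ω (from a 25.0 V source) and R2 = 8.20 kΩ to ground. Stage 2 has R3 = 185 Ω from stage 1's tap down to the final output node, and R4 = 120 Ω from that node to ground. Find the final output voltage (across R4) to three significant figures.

V_out ≈ 6.10 V

Stage 2 presents R3+R4 = 305.0 Ω as a load on stage 1's tap.
Stage 1's lower leg becomes R2‖(R3+R4) = 294.1 Ω, so V_mid = 25.0 × 294.1/474.1 = 15.51 V.
Stage 2 is itself unloaded: V_out = V_mid × R4/(R3+R4) = 15.51 × 120/305.0 = 6.10 V.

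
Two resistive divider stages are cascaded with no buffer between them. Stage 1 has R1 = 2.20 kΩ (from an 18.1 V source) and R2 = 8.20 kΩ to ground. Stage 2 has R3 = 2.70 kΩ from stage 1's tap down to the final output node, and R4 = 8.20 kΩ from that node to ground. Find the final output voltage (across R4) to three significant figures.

Stage 2 presents R3+R4 = 10.90 kΩ as a load on stage 1's tap.
Stage 1's lower leg becomes R2‖(R3+R4) = 4.680 kΩ, so V_mid = 18.1 × 4.680/6.880 = 12.31 V.
Stage 2 is itself unloaded: V_out = V_mid × R4/(R3+R4) = 12.31 × 8.20/10.90 = 9.26 V.

V_out ≈ 9.26 V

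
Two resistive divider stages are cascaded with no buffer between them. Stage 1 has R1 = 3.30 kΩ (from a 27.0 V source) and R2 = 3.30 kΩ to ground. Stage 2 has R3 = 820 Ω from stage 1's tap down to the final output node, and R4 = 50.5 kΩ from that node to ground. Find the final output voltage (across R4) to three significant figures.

V_out ≈ 12.9 V

Stage 2 presents R3+R4 = 51320 Ω as a load on stage 1's tap.
Stage 1's lower leg becomes R2‖(R3+R4) = 3101 Ω, so V_mid = 27.0 × 3101/6401 = 13.08 V.
Stage 2 is itself unloaded: V_out = V_mid × R4/(R3+R4) = 13.08 × 50500/51320 = 12.9 V.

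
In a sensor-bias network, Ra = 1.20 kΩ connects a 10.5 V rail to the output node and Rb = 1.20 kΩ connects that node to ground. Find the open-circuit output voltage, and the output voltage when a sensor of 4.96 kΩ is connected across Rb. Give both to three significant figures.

Open-circuit: V = 10.5 × 1.20/(1.20 + 1.20) = 5.25 V.
With the load, Rb becomes Rb‖R_L = 0.9662 kΩ, so V = 10.5 × 0.9662/2.166 = 4.68 V.

Unloaded: 5.25 V; loaded: 4.68 V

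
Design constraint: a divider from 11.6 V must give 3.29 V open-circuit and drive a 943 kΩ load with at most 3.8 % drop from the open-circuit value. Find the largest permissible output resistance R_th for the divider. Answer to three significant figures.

Loading drop = R_th/(R_th + R_L) ≤ 0.0380, so R_th ≤ R_L · ε/(1−ε) = 943 kΩ × 0.0380/0.9620 = 37.2 kΩ.
(Any R1, R2 with R2/(R1+R2) = 0.284 and R1‖R2 ≤ 37.2 kΩ will meet the spec.)

R_th ≤ 37.2 kΩ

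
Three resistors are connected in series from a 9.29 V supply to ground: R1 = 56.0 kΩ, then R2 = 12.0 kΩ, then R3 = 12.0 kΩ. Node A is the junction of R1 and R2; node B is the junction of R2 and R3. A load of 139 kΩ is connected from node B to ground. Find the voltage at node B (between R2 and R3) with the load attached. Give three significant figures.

V ≈ 1.30 V

At node B, R3 is in parallel with the load: R3‖R_L = 11.05 kΩ.
Below node A the resistance is R2 + (R3‖R_L) = 23.05 kΩ, so V_A = 9.29 × 23.05/79.05 = 2.709 V.
Then V_B = V_A × (R3‖R_L)/(R2 + R3‖R_L) = 2.709 × 11.05/23.05 = 1.30 V.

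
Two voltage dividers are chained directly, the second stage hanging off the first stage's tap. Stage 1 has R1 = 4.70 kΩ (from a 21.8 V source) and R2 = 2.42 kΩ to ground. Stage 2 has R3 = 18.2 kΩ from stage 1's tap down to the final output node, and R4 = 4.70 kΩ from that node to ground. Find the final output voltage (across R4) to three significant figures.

V_out ≈ 1.42 V

Stage 2 presents R3+R4 = 22.90 kΩ as a load on stage 1's tap.
Stage 1's lower leg becomes R2‖(R3+R4) = 2.189 kΩ, so V_mid = 21.8 × 2.189/6.889 = 6.926 V.
Stage 2 is itself unloaded: V_out = V_mid × R4/(R3+R4) = 6.926 × 4.70/22.90 = 1.42 V.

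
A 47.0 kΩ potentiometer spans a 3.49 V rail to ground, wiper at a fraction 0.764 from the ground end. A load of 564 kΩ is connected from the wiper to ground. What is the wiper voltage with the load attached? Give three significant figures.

The wiper splits the pot into (1−α)R = 11.09 kΩ above and αR = 35.91 kΩ below.
Lower section ‖ load = 33.76 kΩ.
V_wiper = 3.49 × 33.76/(11.09 + 33.76) = 2.63 V.

V ≈ 2.63 V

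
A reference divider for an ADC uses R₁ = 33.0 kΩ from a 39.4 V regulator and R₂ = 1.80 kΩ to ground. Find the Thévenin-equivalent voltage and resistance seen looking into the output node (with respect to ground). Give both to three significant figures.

V_th = 2.04 V, R_th = 1.71 kΩ

V_th is the open-circuit tap voltage: 39.4 × 1.80/(33.0 + 1.80) = 2.04 V.
With the supply zeroed, R₁ and R₂ appear in parallel from the tap: R_th = R₁‖R₂ = (33.0 × 1.80)/34.80 = 1.71 kΩ.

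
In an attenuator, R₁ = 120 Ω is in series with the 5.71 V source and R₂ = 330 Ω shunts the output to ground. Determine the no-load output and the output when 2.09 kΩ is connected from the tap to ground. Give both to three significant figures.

Open-circuit: V = 5.71 × 330/(120 + 330) = 4.19 V.
With the load, R₂ becomes R₂‖R_L = 285.0 Ω, so V = 5.71 × 285.0/405.0 = 4.02 V.

Unloaded: 4.19 V; loaded: 4.02 V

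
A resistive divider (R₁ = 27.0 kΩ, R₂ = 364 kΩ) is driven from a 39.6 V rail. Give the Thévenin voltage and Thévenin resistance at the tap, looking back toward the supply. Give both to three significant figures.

V_th is the open-circuit tap voltage: 39.6 × 364/(27.0 + 364) = 36.9 V.
With the supply zeroed, R₁ and R₂ appear in parallel from the tap: R_th = R₁‖R₂ = (27.0 × 364)/391.0 = 25.1 kΩ.

V_th = 36.9 V, R_th = 25.1 kΩ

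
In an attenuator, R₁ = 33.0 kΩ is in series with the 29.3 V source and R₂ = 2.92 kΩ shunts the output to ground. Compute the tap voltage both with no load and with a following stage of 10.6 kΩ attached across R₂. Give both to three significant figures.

Unloaded: 2.38 V; loaded: 1.90 V

Open-circuit: V = 29.3 × 2.92/(33.0 + 2.92) = 2.38 V.
With the load, R₂ becomes R₂‖R_L = 2.289 kΩ, so V = 29.3 × 2.289/35.29 = 1.90 V.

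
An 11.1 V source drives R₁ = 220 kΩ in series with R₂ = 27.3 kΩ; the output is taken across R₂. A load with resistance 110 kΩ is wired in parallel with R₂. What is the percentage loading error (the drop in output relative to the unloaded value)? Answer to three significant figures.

Unloaded V = 11.1 × 27.3/247.3 = 1.225 V.
Loaded: R₂‖R_L = 21.87 kΩ, giving V = 11.1 × 21.87/241.9 = 1.004 V.
Drop = (1.225 − 1.004) / 1.225 = 18.1 %.

18.1 %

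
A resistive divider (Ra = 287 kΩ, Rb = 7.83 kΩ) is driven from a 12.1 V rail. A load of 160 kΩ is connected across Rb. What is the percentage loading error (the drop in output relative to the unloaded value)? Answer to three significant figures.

4.55 %

The divider's output (Thévenin) resistance is Ra‖Rb = 7.622 kΩ.
Fractional drop under load = R_th/(R_th + R_L) = 7.622 / (7.622 + 160) = 0.04547.
So the output falls by 4.55 %.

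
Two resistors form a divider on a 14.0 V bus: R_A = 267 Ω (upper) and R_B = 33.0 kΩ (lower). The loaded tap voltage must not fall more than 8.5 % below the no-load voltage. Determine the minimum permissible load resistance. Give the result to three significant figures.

R_L(min) ≈ 2.85 kΩ

Output resistance R_th = R_A‖R_B = (267 × 33000)/33270 = 264.9 Ω.
The fractional drop is R_th/(R_th + R_L); requiring this ≤ 0.0850 gives R_L ≥ R_th(1/0.0850 − 1) = 264.9 × 10.76 = 2.85 kΩ.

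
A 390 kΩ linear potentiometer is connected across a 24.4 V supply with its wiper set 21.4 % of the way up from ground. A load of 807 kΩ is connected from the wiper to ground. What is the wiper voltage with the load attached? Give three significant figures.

The wiper splits the pot into (1−α)R = 306.5 kΩ above and αR = 83.46 kΩ below.
Lower section ‖ load = 75.64 kΩ.
V_wiper = 24.4 × 75.64/(306.5 + 75.64) = 4.83 V.

V ≈ 4.83 V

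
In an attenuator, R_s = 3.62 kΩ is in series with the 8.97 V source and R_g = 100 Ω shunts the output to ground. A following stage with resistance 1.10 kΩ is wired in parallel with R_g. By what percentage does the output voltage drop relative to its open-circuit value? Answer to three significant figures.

Unloaded V = 8.97 × 100/3720 = 0.24113 V.
Loaded: R_g‖R_L = 91.67 Ω, giving V = 8.97 × 91.67/3712 = 0.22153 V.
Drop = (0.24113 − 0.22153) / 0.24113 = 8.13 %.

8.13 %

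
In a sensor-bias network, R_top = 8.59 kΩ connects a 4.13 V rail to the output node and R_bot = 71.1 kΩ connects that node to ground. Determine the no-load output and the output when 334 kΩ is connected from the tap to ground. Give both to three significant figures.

Open-circuit: V = 4.13 × 71.1/(8.59 + 71.1) = 3.68 V.
With the load, R_bot becomes R_bot‖R_L = 58.62 kΩ, so V = 4.13 × 58.62/67.21 = 3.60 V.

Unloaded: 3.68 V; loaded: 3.60 V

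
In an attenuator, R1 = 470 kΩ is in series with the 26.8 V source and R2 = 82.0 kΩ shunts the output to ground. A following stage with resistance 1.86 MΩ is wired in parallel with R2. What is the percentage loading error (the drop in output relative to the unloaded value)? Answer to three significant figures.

3.62 %

The divider's output (Thévenin) resistance is R1‖R2 = 69.82 kΩ.
Fractional drop under load = R_th/(R_th + R_L) = 69.82 / (69.82 + 1860) = 0.03618.
So the output falls by 3.62 %.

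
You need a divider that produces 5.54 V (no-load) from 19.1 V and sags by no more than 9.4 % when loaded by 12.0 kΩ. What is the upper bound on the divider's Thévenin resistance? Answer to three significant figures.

R_th ≤ 1.25 kΩ

Loading drop = R_th/(R_th + R_L) ≤ 0.0940, so R_th ≤ R_L · ε/(1−ε) = 12.0 kΩ × 0.0940/0.9060 = 1.25 kΩ.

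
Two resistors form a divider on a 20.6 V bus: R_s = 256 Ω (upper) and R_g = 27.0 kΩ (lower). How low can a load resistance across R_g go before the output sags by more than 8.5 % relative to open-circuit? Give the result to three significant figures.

Output resistance R_th = R_s‖R_g = (256 × 27000)/27260 = 253.6 Ω.
The fractional drop is R_th/(R_th + R_L); requiring this ≤ 0.0850 gives R_L ≥ R_th(1/0.0850 − 1) = 253.6 × 10.76 = 2.73 kΩ.

R_L(min) ≈ 2.73 kΩ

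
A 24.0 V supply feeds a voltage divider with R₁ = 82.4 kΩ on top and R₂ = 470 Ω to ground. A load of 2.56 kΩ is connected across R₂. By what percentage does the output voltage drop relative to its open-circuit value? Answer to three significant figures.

15.4 %

Unloaded V = 24.0 × 470/82870 = 0.1361 V.
Loaded: R₂‖R_L = 397.1 Ω, giving V = 24.0 × 397.1/82800 = 0.1151 V.
Drop = (0.1361 − 0.1151) / 0.1361 = 15.4 %.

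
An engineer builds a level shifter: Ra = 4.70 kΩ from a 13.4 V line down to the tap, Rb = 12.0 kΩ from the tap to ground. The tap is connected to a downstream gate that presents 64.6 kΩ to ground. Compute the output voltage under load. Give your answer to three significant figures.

V_out ≈ 9.15 V

The load sits in parallel with Rb: Rb‖R_L = (12.0 × 64.6) / (12.0 + 64.6) = 10.12 kΩ.
V_out = 13.4 × 10.12 / (4.70 + 10.12) = 13.4 × 10.12/14.82 = 9.15 V.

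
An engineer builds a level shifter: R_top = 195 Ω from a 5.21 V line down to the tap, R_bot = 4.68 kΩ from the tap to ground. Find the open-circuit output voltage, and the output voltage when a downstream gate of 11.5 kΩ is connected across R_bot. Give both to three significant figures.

Open-circuit: V = 5.21 × 4680/(195 + 4680) = 5.00 V.
With the load, R_bot becomes R_bot‖R_L = 3326 Ω, so V = 5.21 × 3326/3521 = 4.92 V.

Unloaded: 5.00 V; loaded: 4.92 V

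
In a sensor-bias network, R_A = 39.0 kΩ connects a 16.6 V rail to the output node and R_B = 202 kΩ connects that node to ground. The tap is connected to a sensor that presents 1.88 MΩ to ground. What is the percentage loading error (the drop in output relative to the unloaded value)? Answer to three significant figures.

The divider's output (Thévenin) resistance is R_A‖R_B = 32.69 kΩ.
Fractional drop under load = R_th/(R_th + R_L) = 32.69 / (32.69 + 1880) = 0.01709.
So the output falls by 1.71 %.

1.71 %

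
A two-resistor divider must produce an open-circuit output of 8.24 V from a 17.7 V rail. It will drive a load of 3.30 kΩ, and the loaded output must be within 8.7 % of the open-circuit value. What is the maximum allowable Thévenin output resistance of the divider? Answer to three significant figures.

Loading drop = R_th/(R_th + R_L) ≤ 0.0870, so R_th ≤ R_L · ε/(1−ε) = 3.30 kΩ × 0.0870/0.9130 = 314 Ω.

R_th ≤ 314 Ω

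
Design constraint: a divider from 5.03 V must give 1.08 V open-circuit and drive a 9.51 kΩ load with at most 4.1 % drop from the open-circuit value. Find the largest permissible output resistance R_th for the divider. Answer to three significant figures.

Loading drop = R_th/(R_th + R_L) ≤ 0.0410, so R_th ≤ R_L · ε/(1−ε) = 9.51 kΩ × 0.0410/0.9590 = 407 Ω.

R_th ≤ 407 Ω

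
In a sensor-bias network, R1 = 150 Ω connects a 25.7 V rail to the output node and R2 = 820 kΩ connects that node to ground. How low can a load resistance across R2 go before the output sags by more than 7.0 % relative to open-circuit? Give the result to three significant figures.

R_L(min) ≈ 1.99 kΩ

Output resistance R_th = R1‖R2 = (150 × 820000)/820200 = 150.0 Ω.
The fractional drop is R_th/(R_th + R_L); requiring this ≤ 0.0700 gives R_L ≥ R_th(1/0.0700 − 1) = 150.0 × 13.29 = 1.99 kΩ.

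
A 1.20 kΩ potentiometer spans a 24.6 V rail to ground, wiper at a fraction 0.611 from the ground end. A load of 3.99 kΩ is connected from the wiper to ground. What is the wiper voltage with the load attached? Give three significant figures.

The wiper splits the pot into (1−α)R = 466.8 Ω above and αR = 733.2 Ω below.
Lower section ‖ load = 619.4 Ω.
V_wiper = 24.6 × 619.4/(466.8 + 619.4) = 14.0 V.

V ≈ 14.0 V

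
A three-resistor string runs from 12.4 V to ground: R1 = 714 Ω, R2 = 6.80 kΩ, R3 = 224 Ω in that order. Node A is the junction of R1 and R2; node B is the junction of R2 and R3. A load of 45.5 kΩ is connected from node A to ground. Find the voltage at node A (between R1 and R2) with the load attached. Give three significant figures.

Below node A the series string R2+R3 = 7024 Ω sits in parallel with the 45500 Ω load: 6085 Ω.
V_A = 12.4 × 6085/(714 + 6085) = 11.1 V.

V ≈ 11.1 V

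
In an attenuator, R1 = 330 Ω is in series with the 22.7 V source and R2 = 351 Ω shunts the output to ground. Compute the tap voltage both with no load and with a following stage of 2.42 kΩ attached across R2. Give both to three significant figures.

Open-circuit: V = 22.7 × 351/(330 + 351) = 11.7 V.
With the load, R2 becomes R2‖R_L = 306.5 Ω, so V = 22.7 × 306.5/636.5 = 10.9 V.

Unloaded: 11.7 V; loaded: 10.9 V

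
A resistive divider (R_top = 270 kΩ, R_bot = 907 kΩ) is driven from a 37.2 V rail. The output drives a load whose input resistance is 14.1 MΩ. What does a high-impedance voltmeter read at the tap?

V_out ≈ 28.2 V

The load sits in parallel with R_bot: R_bot‖R_L = (907 × 14100) / (907 + 14100) = 852.2 kΩ.
V_out = 37.2 × 852.2 / (270 + 852.2) = 37.2 × 852.2/1122 = 28.2 V.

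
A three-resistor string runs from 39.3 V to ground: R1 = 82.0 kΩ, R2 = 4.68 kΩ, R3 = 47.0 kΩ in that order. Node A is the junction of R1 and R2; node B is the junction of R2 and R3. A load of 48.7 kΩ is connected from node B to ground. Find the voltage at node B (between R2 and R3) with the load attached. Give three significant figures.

V ≈ 8.50 V

At node B, R3 is in parallel with the load: R3‖R_L = 23.92 kΩ.
Below node A the resistance is R2 + (R3‖R_L) = 28.60 kΩ, so V_A = 39.3 × 28.60/110.6 = 10.16 V.
Then V_B = V_A × (R3‖R_L)/(R2 + R3‖R_L) = 10.16 × 23.92/28.60 = 8.50 V.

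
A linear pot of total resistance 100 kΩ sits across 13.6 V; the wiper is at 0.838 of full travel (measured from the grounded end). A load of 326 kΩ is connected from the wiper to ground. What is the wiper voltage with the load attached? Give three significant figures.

The wiper splits the pot into (1−α)R = 16.20 kΩ above and αR = 83.80 kΩ below.
Lower section ‖ load = 66.66 kΩ.
V_wiper = 13.6 × 66.66/(16.20 + 66.66) = 10.9 V.

V ≈ 10.9 V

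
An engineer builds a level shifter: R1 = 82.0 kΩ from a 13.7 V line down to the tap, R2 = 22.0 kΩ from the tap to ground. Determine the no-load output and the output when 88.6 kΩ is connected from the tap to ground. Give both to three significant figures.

Open-circuit: V = 13.7 × 22.0/(82.0 + 22.0) = 2.90 V.
With the load, R2 becomes R2‖R_L = 17.62 kΩ, so V = 13.7 × 17.62/99.62 = 2.42 V.

Unloaded: 2.90 V; loaded: 2.42 V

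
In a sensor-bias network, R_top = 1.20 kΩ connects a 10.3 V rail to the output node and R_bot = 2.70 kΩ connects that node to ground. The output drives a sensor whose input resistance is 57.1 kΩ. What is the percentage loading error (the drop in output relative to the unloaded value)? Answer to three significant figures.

The divider's output (Thévenin) resistance is R_top‖R_bot = 0.8308 kΩ.
Fractional drop under load = R_th/(R_th + R_L) = 0.8308 / (0.8308 + 57.1) = 0.01434.
So the output falls by 1.43 %.

1.43 %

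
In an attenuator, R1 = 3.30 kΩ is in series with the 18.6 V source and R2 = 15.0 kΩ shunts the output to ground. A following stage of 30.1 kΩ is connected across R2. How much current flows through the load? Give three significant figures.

R2‖R_L = 10.01 kΩ; V_out = 18.6 × 10.01/13.31 = 13.99 V.
I_L = V_out / R_L = 13.99 / 30.1 kΩ = 0.465 mA.

I_L ≈ 0.465 mA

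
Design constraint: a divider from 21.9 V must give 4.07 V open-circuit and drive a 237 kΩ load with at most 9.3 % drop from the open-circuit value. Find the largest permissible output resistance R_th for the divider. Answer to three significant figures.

R_th ≤ 24.3 kΩ

Loading drop = R_th/(R_th + R_L) ≤ 0.0930, so R_th ≤ R_L · ε/(1−ε) = 237 kΩ × 0.0930/0.9070 = 24.3 kΩ.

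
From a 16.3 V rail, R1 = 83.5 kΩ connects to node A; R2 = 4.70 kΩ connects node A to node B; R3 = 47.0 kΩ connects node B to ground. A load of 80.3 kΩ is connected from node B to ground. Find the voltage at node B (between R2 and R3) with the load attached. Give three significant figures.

At node B, R3 is in parallel with the load: R3‖R_L = 29.65 kΩ.
Below node A the resistance is R2 + (R3‖R_L) = 34.35 kΩ, so V_A = 16.3 × 34.35/117.8 = 4.751 V.
Then V_B = V_A × (R3‖R_L)/(R2 + R3‖R_L) = 4.751 × 29.65/34.35 = 4.10 V.

V ≈ 4.10 V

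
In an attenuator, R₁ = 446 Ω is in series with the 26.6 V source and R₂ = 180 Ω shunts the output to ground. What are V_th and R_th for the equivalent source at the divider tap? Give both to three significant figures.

V_th is the open-circuit tap voltage: 26.6 × 180/(446 + 180) = 7.65 V.
With the supply zeroed, R₁ and R₂ appear in parallel from the tap: R_th = R₁‖R₂ = (446 × 180)/626.0 = 128 Ω.

V_th = 7.65 V, R_th = 128 Ω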